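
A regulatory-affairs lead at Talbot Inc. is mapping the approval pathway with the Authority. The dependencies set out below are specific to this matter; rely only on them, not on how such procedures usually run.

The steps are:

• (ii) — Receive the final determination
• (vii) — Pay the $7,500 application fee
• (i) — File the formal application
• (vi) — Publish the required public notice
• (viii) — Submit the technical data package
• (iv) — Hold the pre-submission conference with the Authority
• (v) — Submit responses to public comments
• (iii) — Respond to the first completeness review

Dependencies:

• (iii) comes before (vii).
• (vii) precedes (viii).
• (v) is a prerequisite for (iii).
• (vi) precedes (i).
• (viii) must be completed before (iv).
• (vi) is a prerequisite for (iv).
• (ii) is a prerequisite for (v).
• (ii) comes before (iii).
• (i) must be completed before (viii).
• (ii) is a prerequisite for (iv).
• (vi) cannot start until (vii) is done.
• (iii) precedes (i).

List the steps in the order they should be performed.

(ii) → (v) → (iii) → (vii) → (vi) → (i) → (viii) → (iv)

Only (ii) has no prerequisites, so it is first.
(v) needed (ii), now all done → (v).
(iii) is the only step now ready → (iii).
(vii) needed (iii), now all done → (vii).
(vi) is the only step now ready → (vi).
(i) needed (vi) and (iii), now all done → (i).
(viii) is the only step now ready → (viii).
(iv) is the only step now ready → (iv).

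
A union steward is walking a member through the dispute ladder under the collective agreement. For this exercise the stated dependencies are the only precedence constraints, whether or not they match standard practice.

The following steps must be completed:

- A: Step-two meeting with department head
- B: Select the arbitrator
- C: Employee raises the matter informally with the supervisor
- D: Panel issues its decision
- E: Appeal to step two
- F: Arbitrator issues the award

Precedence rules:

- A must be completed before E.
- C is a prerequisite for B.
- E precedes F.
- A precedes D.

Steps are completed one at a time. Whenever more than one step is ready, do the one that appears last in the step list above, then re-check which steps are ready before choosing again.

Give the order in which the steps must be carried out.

C → B → A → E → F → D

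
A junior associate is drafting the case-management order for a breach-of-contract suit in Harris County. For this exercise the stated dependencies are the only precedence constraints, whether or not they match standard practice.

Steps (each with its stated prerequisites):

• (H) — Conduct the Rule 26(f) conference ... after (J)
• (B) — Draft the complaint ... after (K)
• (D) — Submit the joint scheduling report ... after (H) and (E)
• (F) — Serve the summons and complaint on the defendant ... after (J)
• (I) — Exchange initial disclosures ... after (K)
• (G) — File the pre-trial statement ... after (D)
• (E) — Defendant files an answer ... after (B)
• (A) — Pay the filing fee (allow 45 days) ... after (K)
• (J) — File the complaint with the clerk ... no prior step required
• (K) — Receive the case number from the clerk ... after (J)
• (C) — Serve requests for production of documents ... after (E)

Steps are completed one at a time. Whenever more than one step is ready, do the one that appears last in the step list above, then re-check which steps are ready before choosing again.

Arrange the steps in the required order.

(J), (K), (A), (I), (F), (B), (E), (C), (H), (D), (G)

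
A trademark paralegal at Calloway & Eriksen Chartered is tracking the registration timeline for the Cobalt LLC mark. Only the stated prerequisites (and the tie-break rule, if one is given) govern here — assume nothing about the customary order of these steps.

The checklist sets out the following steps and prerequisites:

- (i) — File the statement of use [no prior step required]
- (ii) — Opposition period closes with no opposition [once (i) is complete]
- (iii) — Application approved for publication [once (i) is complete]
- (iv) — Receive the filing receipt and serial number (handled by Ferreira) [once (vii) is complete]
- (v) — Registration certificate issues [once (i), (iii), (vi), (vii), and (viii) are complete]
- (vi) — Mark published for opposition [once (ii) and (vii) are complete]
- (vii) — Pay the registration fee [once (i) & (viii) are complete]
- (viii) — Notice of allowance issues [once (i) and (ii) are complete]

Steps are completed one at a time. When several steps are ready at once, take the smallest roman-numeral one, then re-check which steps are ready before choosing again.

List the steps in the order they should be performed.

(i) has no prerequisites → (i) first.
(ii) and (iii) are both available; (ii) has the earlier label → (ii).
Ready: (iii) and (viii). (iii) has the earlier label → (iii).
(viii) needed (i) and (ii), now all done → (viii).
That leaves (vii) as the only ready step → (vii).
Ready: (iv) and (vi). (iv) has the earlier label → (iv).
(vi) is the only step now ready → (vi).
(v) needed (i), (iii), (vi), (vii) and (viii), now all done → (v).

(i), (ii), (iii), (viii), (vii), (iv), (vi), (v)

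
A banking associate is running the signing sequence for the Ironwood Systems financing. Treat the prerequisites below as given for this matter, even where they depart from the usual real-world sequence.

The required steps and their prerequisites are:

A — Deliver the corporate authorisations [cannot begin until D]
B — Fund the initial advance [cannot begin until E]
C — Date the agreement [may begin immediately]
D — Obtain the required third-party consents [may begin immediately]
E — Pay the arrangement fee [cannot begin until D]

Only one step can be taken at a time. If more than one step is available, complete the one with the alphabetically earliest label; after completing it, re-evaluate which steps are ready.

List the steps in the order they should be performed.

C, D, A, E, B

Nothing is required for C and D. C has the earlier label → C first.
D is the only step now ready → D.
A and E are both available; A has the earlier label → A.
That leaves E as the only ready step → E.
B needed E, now all done → B.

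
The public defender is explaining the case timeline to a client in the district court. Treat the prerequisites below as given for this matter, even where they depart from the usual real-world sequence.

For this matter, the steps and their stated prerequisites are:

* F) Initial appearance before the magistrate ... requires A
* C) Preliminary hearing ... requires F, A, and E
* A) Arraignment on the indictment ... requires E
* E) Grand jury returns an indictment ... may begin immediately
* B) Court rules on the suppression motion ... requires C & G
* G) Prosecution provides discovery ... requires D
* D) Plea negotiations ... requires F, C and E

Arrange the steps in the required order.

E → A → F → C → D → G → B

E has no prerequisites → E first.
Next only A has its prerequisites met → A.
Next only F has its prerequisites met → F.
C needed F, A and E, now all done → C.
D is the only step now ready → D.
G needed D, now all done → G.
Next only B has its prerequisites met → B.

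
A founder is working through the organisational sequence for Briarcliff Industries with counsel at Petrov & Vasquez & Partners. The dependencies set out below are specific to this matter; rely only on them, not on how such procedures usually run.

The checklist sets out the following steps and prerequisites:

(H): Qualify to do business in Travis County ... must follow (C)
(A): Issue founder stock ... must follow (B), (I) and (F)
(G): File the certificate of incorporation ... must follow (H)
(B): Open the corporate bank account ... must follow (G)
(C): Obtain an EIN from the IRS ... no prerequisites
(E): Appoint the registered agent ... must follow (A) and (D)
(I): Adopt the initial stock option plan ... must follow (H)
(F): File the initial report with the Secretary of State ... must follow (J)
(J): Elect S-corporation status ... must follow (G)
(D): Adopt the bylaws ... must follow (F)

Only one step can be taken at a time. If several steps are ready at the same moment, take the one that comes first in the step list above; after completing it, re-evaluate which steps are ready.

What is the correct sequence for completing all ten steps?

(C) → (H) → (G) → (B) → (I) → (J) → (F) → (A) → (D) → (E)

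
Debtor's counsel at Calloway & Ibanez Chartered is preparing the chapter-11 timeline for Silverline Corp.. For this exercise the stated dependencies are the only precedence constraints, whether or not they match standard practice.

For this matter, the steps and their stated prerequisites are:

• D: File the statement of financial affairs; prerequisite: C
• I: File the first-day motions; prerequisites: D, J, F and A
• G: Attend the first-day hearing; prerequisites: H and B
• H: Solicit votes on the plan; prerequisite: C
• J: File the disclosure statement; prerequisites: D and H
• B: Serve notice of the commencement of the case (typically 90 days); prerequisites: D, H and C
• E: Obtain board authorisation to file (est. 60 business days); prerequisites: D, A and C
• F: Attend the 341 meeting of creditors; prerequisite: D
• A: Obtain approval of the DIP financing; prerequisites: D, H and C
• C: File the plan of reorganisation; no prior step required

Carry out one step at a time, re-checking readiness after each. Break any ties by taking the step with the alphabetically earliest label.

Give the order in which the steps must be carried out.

C has no prerequisites → C first.
Now D and H have their prerequisites met. D has the earlier label, so D next.
F now also ready, so the ready set is {F, H}; F has the earlier label → F.
That leaves H as the only ready step → H.
Now A, B and J have their prerequisites met. A has the earlier label, so A next.
E now also ready, so the ready set is {B, E, J}; B has the earlier label → B.
G now also ready, so the ready set is {E, G, J}; E has the earlier label → E.
Ready: G and J. G has the earlier label → G.
J needed D and H, now all done → J.
I needed A, D, F and J, now all done → I.

C, D, F, H, A, B, E, G, J, I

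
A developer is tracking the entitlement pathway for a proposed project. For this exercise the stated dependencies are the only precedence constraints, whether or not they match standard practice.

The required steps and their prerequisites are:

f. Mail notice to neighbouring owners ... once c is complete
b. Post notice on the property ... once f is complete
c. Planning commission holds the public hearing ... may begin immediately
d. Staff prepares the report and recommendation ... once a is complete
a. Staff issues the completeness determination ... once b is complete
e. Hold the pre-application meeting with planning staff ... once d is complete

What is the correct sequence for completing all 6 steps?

c f b a d e

Only c has no prerequisites, so it is first.
Next only f has its prerequisites met → f.
Next only b has its prerequisites met → b.
That leaves a as the only ready step → a.
d needed a, now all done → d.
e needed d, now all done → e.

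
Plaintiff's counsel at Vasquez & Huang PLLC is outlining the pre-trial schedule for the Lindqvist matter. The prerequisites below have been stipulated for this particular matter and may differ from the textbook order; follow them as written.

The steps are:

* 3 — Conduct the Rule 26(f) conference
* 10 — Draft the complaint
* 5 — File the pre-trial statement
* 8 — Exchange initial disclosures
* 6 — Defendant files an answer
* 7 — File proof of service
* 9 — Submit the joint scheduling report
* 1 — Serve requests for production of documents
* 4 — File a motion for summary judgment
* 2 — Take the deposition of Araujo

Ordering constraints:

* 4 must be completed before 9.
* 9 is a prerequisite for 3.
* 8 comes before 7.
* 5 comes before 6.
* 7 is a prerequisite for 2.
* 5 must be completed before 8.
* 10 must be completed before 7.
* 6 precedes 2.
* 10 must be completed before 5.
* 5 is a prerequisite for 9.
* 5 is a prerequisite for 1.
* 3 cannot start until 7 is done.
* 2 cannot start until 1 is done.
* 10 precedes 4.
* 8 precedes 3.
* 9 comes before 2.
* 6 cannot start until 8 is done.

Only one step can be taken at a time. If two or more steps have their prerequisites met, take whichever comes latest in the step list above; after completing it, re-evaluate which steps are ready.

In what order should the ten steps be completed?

10 is the only step with nothing outstanding, so it goes first.
Now 4 and 5 have their prerequisites met. 4 is listed later, so 4 next.
5 needed 10, now all done → 5.
Now 1, 9 and 8 have their prerequisites met. 1 is listed later, so 1 next.
Ready: 9 and 8. 9 is listed later → 9.
8 needed 5, now all done → 8.
Now 7 and 6 have their prerequisites met. 7 is listed later, so 7 next.
Ready: 6 and 3. 6 is listed later → 6.
Now 2 and 3 have their prerequisites met. 2 is listed later, so 2 next.
3 is the only step now ready → 3.

10 → 4 → 5 → 1 → 9 → 8 → 7 → 6 → 2 → 3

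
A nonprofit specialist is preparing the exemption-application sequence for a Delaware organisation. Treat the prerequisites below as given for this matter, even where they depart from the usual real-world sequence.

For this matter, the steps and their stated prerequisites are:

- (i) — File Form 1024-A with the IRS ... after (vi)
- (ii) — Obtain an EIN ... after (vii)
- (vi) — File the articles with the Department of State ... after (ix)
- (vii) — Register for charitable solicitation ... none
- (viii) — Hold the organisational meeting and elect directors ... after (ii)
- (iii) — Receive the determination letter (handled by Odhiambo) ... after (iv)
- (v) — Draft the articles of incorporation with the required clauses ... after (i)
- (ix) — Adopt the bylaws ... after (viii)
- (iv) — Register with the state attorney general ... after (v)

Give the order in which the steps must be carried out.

(vii), (ii), (viii), (ix), (vi), (i), (v), (iv), (iii)

(vii) is the only step with nothing outstanding, so it goes first.
(ii) needed (vii), now all done → (ii).
That leaves (viii) as the only ready step → (viii).
(ix) is the only step now ready → (ix).
(vi) is the only step now ready → (vi).
(i) needed (vi), now all done → (i).
That leaves (v) as the only ready step → (v).
Next only (iv) has its prerequisites met → (iv).
(iii) needed (iv), now all done → (iii).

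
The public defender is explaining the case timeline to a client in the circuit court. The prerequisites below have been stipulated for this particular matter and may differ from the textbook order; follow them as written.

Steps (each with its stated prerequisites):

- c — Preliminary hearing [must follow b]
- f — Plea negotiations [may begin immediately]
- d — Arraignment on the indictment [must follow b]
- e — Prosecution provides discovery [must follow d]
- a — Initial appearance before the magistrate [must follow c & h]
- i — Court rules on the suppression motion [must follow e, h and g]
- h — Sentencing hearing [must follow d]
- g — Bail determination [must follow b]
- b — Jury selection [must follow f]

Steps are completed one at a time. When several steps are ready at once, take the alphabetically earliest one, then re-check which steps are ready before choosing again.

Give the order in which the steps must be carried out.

f, b, c, d, e, g, h, a, i

f is the only step with nothing outstanding, so it goes first.
b needed f, now all done → b.
Now c, d and g have their prerequisites met. c has the earlier label, so c next.
Ready: d and g. d has the earlier label → d.
e and h now also ready, so the ready set is {e, g, h}; e has the earlier label → e.
Ready: g and h. g has the earlier label → g.
h needed d, now all done → h.
Now a and i have their prerequisites met. a has the earlier label, so a next.
i is the only step now ready → i.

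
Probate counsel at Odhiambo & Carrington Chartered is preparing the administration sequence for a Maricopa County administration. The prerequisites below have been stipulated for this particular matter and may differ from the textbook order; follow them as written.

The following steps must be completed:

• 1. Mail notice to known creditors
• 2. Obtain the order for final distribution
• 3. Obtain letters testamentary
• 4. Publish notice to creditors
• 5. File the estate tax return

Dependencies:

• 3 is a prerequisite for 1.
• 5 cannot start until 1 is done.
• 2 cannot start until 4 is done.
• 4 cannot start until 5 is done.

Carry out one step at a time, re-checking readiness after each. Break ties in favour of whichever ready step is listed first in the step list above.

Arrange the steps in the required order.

3, 1, 5, 4, 2

Only 3 has no prerequisites, so it is first.
1 is the only step now ready → 1.
5 is the only step now ready → 5.
4 is the only step now ready → 4.
That leaves 2 as the only ready step → 2.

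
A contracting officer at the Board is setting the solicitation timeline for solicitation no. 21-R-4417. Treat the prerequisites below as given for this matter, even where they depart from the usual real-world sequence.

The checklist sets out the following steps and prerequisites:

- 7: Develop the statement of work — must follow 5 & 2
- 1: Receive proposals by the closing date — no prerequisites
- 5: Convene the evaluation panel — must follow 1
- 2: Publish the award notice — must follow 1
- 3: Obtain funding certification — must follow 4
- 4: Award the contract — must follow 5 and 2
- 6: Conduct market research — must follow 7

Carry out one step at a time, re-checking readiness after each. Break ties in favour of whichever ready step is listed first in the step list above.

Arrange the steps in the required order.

1 5 2 7 4 3 6

1 has no prerequisites → 1 first.
Ready: 5 and 2. 5 is listed earlier → 5.
That leaves 2 as the only ready step → 2.
7 and 4 are both available; 7 is listed earlier → 7.
Now 4 and 6 have their prerequisites met. 4 is listed earlier, so 4 next.
3 and 6 are both available; 3 is listed earlier → 3.
Next only 6 has its prerequisites met → 6.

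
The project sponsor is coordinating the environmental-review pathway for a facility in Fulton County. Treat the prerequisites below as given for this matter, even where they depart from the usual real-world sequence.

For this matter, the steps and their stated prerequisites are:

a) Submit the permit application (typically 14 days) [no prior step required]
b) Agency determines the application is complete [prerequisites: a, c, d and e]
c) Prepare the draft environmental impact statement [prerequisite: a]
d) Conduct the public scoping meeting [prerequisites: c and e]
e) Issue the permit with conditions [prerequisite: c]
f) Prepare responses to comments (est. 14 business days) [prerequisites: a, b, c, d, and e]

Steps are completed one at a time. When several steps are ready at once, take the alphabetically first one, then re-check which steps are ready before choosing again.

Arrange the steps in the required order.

a, c, e, d, b, f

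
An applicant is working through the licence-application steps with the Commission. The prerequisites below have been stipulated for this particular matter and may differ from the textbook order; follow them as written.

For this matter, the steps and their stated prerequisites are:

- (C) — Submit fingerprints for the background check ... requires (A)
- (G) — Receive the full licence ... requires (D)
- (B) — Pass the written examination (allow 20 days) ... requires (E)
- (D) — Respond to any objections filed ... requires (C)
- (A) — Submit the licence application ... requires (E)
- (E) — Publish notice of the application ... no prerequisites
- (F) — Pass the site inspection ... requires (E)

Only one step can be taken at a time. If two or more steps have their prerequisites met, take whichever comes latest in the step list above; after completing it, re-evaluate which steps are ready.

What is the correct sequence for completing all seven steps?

Only (E) has no prerequisites, so it is first.
(F), (A) and (B) are all available; (F) is listed later → (F).
(A) and (B) are both available; (A) is listed later → (A).
(C) now also ready, so the ready set is {(B), (C)}; (B) is listed later → (B).
(C) is the only step now ready → (C).
(D) needed (C), now all done → (D).
(G) is the only step now ready → (G).

(E), (F), (A), (B), (C), (D), (G)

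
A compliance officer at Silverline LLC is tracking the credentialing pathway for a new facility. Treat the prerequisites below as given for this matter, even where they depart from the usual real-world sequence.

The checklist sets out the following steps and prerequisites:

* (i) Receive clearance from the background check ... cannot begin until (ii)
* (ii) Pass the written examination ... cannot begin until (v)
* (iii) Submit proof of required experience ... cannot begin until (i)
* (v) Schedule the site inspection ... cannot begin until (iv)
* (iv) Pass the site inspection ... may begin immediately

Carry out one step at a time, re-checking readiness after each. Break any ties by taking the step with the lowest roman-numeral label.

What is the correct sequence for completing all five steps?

(iv), (v), (ii), (i), (iii)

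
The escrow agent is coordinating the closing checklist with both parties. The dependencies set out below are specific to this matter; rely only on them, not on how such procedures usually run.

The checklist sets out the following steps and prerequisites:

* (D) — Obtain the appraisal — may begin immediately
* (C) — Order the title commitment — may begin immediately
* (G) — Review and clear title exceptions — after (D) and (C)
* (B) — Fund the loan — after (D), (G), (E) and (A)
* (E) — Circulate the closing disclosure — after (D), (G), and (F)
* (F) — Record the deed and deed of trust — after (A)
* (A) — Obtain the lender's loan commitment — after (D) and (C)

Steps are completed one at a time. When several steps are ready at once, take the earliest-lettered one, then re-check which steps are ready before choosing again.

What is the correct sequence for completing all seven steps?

Nothing is required for (C) and (D). (C) has the earlier label → (C) first.
That leaves (D) as the only ready step → (D).
(A) and (G) are both available; (A) has the earlier label → (A).
Now (F) and (G) have their prerequisites met. (F) has the earlier label, so (F) next.
(G) is the only step now ready → (G).
Next only (E) has its prerequisites met → (E).
That leaves (B) as the only ready step → (B).

(C), (D), (A), (F), (G), (E), (B)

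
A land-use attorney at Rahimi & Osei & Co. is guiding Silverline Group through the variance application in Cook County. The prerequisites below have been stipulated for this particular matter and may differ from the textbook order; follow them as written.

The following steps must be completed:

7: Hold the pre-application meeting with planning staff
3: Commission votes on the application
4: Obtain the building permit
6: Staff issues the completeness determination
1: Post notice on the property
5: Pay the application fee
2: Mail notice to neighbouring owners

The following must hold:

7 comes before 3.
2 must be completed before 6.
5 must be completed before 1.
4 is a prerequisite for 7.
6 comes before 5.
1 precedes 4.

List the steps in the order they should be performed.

Only 2 has no prerequisites, so it is first.
6 needed 2, now all done → 6.
That leaves 5 as the only ready step → 5.
1 needed 5, now all done → 1.
That leaves 4 as the only ready step → 4.
Next only 7 has its prerequisites met → 7.
That leaves 3 as the only ready step → 3.

2, 6, 5, 1, 4, 7, 3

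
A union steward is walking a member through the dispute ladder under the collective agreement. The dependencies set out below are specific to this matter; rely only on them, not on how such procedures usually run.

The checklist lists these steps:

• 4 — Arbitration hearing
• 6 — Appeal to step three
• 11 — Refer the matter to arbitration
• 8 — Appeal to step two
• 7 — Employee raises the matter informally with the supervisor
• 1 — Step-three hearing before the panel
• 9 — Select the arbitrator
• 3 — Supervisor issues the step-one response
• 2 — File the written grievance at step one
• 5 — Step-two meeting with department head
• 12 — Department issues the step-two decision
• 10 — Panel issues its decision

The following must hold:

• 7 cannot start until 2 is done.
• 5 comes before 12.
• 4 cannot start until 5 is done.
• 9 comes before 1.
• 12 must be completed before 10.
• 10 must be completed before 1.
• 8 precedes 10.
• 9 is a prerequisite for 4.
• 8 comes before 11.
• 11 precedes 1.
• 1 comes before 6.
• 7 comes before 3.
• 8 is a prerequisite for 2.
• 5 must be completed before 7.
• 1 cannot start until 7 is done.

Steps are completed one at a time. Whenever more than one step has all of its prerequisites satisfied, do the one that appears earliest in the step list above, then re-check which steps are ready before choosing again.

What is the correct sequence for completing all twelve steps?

8 → 11 → 9 → 2 → 5 → 4 → 7 → 3 → 12 → 10 → 1 → 6

Nothing is required for 8, 9 and 5. 8 is listed earlier → 8 first.
Ready: 11, 9, 2 and 5. 11 is listed earlier → 11.
9, 2 and 5 are all available; 9 is listed earlier → 9.
Ready: 2 and 5. 2 is listed earlier → 2.
That leaves 5 as the only ready step → 5.
Now 4, 7 and 12 have their prerequisites met. 4 is listed earlier, so 4 next.
Now 7 and 12 have their prerequisites met. 7 is listed earlier, so 7 next.
3 and 12 are both available; 3 is listed earlier → 3.
That leaves 12 as the only ready step → 12.
That leaves 10 as the only ready step → 10.
1 is the only step now ready → 1.
6 needed 1, now all done → 6.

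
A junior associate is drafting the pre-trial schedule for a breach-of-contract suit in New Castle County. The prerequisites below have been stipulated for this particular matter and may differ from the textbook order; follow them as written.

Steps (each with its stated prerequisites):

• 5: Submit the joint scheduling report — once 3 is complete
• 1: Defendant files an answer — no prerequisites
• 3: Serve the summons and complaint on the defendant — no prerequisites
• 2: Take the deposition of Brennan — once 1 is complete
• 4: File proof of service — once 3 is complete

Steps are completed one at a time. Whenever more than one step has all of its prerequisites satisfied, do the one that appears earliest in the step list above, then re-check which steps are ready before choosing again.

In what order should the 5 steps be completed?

1 3 5 2 4

Nothing is required for 1 and 3. 1 is listed earlier → 1 first.
Now 3 and 2 have their prerequisites met. 3 is listed earlier, so 3 next.
5 and 4 now also ready, so the ready set is {5, 2, 4}; 5 is listed earlier → 5.
2 and 4 are both available; 2 is listed earlier → 2.
4 needed 3, now all done → 4.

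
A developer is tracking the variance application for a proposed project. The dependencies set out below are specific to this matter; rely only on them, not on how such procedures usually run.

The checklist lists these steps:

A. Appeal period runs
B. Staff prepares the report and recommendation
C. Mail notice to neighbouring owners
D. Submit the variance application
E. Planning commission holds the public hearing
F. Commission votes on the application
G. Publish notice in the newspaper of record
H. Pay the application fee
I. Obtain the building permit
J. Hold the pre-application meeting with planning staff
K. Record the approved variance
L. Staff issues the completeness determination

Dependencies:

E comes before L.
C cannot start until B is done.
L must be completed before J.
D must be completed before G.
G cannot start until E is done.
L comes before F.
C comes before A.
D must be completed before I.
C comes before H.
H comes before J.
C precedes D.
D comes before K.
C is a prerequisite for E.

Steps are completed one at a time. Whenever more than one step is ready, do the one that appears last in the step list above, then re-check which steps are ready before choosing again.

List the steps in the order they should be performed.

B C H E L J F D K I G A

Only B has no prerequisites, so it is first.
That leaves C as the only ready step → C.
H, E, D and A are all available; H is listed later → H.
Ready: E, D and A. E is listed later → E.
L, D and A are all available; L is listed later → L.
J and F now also ready, so the ready set is {J, F, D, A}; J is listed later → J.
F, D and A are all available; F is listed later → F.
Now D and A have their prerequisites met. D is listed later, so D next.
K, I and G now also ready, so the ready set is {K, I, G, A}; K is listed later → K.
Ready: I, G and A. I is listed later → I.
G and A are both available; G is listed later → G.
Next only A has its prerequisites met → A.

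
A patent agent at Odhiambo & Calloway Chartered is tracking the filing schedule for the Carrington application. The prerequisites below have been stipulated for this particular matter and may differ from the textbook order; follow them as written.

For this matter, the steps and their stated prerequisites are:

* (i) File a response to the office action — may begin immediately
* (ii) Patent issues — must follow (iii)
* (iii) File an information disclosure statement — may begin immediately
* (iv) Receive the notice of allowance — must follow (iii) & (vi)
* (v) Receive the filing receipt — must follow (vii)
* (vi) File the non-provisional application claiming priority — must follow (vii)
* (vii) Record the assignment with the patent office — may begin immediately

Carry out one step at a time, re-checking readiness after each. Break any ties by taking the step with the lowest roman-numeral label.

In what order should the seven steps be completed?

(i), (iii) and (vii) have no prerequisites; (i) has the earlier label, so (i) is first.
(iii) and (vii) are both available; (iii) has the earlier label → (iii).
(ii) now also ready, so the ready set is {(ii), (vii)}; (ii) has the earlier label → (ii).
That leaves (vii) as the only ready step → (vii).
Now (v) and (vi) have their prerequisites met. (v) has the earlier label, so (v) next.
(vi) needed (vii), now all done → (vi).
(iv) needed (iii) and (vi), now all done → (iv).

(i), (iii), (ii), (vii), (v), (vi), (iv)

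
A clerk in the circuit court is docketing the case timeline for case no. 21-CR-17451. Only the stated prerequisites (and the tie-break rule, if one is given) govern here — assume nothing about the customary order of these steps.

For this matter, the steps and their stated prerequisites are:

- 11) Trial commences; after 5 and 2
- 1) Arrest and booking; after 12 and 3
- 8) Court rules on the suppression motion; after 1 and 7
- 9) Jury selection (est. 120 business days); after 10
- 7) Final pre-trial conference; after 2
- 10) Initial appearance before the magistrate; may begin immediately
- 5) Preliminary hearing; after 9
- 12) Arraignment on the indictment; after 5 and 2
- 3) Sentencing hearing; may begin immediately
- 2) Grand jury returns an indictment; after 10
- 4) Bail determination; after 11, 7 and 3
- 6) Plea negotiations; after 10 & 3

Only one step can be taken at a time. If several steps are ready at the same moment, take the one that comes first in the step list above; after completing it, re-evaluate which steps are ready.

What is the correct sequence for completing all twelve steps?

10, 9, 5, 3, 2, 11, 7, 12, 1, 8, 4, 6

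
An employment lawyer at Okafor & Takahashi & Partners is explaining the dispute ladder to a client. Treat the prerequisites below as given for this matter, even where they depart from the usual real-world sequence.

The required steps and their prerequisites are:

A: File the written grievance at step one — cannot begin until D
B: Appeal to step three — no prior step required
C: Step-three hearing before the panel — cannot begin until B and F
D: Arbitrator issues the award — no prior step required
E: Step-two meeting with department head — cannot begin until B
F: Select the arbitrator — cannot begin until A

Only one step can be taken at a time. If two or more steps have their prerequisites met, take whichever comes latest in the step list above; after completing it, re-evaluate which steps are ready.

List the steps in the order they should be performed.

Nothing is required for D and B. D is listed later → D first.
Ready: B and A. B is listed later → B.
E now also ready, so the ready set is {E, A}; E is listed later → E.
A needed D, now all done → A.
F needed A, now all done → F.
Next only C has its prerequisites met → C.

D → B → E → A → F → C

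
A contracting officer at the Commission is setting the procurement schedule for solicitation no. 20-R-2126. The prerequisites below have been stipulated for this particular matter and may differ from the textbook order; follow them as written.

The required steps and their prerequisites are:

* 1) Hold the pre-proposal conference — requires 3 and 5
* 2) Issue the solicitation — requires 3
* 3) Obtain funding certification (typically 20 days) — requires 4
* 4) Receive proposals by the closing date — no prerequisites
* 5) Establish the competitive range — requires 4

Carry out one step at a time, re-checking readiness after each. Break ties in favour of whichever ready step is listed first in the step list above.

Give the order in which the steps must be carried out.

Only 4 has no prerequisites, so it is first.
Ready: 3 and 5. 3 is listed earlier → 3.
2 and 5 are both available; 2 is listed earlier → 2.
That leaves 5 as the only ready step → 5.
That leaves 1 as the only ready step → 1.

4, 3, 2, 5, 1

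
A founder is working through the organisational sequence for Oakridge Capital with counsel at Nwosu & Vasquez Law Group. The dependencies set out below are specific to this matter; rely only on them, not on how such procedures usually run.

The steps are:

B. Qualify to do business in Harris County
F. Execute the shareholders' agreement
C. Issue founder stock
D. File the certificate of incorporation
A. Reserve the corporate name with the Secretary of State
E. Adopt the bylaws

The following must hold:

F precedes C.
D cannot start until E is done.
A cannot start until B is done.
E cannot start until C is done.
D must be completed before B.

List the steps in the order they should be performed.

F C E D B A

F has no prerequisites → F first.
C is the only step now ready → C.
E needed C, now all done → E.
That leaves D as the only ready step → D.
Next only B has its prerequisites met → B.
A needed B, now all done → A.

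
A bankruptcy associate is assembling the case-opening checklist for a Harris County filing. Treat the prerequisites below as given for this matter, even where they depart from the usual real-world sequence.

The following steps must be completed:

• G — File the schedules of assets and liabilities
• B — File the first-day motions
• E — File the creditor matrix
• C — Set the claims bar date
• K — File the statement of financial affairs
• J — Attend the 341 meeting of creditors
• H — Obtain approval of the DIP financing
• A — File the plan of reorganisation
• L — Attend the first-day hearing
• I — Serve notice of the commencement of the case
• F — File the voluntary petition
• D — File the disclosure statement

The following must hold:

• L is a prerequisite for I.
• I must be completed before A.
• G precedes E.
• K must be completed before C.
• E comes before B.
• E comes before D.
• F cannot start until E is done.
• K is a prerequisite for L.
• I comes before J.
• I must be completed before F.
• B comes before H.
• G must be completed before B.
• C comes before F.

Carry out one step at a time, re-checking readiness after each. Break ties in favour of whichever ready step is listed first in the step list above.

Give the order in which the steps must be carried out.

G E B K C H L I J A F D

G and K have no prerequisites; G is listed earlier, so G is first.
E now also ready, so the ready set is {E, K}; E is listed earlier → E.
B and D now also ready, so the ready set is {B, K, D}; B is listed earlier → B.
Ready: K, H and D. K is listed earlier → K.
C, H, L and D are all available; C is listed earlier → C.
H, L and D are all available; H is listed earlier → H.
L and D are both available; L is listed earlier → L.
I and D are both available; I is listed earlier → I.
J, A and F now also ready, so the ready set is {J, A, F, D}; J is listed earlier → J.
Now A, F and D have their prerequisites met. A is listed earlier, so A next.
Now F and D have their prerequisites met. F is listed earlier, so F next.
D needed E, now all done → D.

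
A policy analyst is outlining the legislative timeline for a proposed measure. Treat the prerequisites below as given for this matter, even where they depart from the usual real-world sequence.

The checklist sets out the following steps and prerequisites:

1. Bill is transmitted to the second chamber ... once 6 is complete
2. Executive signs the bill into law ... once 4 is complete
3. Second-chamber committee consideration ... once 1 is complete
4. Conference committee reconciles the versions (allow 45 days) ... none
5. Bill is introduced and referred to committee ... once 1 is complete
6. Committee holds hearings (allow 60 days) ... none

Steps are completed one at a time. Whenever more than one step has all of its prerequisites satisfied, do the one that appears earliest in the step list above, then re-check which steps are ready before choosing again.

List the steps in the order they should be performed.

4 and 6 have no prerequisites; 4 is listed earlier, so 4 is first.
Now 2 and 6 have their prerequisites met. 2 is listed earlier, so 2 next.
Next only 6 has its prerequisites met → 6.
1 is the only step now ready → 1.
Now 3 and 5 have their prerequisites met. 3 is listed earlier, so 3 next.
5 needed 1, now all done → 5.

4, 2, 6, 1, 3, 5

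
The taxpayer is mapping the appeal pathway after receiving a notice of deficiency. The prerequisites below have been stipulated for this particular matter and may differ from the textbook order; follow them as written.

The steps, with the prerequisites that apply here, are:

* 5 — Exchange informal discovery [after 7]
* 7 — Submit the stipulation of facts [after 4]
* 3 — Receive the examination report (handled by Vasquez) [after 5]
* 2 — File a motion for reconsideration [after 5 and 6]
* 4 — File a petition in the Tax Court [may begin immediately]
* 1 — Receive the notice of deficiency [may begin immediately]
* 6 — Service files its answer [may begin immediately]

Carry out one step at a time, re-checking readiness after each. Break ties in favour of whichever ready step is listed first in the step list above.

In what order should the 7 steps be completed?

4 → 7 → 5 → 3 → 1 → 6 → 2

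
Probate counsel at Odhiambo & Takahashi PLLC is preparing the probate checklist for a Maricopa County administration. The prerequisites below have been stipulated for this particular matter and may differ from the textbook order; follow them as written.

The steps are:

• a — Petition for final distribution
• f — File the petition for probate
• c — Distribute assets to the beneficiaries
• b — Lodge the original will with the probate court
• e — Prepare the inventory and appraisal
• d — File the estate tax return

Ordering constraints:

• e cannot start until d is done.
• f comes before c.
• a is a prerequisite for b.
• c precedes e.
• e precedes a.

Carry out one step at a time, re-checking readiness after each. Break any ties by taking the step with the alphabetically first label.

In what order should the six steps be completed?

d, f, c, e, a, b

Nothing is required for d and f. d has the earlier label → d first.
That leaves f as the only ready step → f.
c needed f, now all done → c.
e is the only step now ready → e.
a needed e, now all done → a.
b needed a, now all done → b.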